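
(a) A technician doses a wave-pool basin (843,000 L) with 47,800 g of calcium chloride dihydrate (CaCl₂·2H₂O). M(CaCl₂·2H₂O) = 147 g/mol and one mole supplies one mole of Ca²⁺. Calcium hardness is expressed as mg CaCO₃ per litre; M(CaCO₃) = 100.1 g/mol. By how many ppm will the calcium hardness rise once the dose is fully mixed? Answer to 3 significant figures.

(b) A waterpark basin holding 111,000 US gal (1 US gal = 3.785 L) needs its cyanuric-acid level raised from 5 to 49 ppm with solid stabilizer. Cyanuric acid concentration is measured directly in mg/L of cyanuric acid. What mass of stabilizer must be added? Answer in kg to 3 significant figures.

(a) 38.6 ppm; (b) 18.5 kg

(a) Moles of Ca²⁺: 47,800 g ÷ 147 g/mol = 325.2 mol.
(a) As CaCO₃: 325.2 mol × 100.1 g/mol = 32,550 g.
(a) Rise: 32,550 g / 843,000 L × 1000 = 38.61 mg/L.

(b) Volume: 111,000 US gal × 3.785 L/gal = 420,135 L.
(b) CYA to add: (49 − 5) = 44 mg/L × 420,135 L = 18,490 g cyanuric acid.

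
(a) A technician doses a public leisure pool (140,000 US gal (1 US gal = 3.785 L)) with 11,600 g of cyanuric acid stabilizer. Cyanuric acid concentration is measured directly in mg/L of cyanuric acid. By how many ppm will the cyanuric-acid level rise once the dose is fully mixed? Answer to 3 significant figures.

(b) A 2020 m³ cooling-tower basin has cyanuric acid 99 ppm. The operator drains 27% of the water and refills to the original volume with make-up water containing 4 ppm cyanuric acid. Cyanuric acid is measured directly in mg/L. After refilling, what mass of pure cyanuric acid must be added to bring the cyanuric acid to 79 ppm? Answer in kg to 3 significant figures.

(a) 21.9 ppm; (b) 11.4 kg

(a) Volume: 140,000 US gal × 3.785 L/gal = 529,900 L.
(a) Rise: 11,600 g / 529,900 L × 1000 = 21.89 mg/L.

(b) Volume: 2020 m³ = 2,020,000 L.
(b) After draining 27% and refilling: 99 × 0.73 + 4 × 0.27 = 73.35 ppm.
(b) Deficit to target: 79 − 73.35 = 5.65 mg/L.
(b) Mass: 5.65 mg/L × 2,020,000 L = 11,410 g cyanuric acid.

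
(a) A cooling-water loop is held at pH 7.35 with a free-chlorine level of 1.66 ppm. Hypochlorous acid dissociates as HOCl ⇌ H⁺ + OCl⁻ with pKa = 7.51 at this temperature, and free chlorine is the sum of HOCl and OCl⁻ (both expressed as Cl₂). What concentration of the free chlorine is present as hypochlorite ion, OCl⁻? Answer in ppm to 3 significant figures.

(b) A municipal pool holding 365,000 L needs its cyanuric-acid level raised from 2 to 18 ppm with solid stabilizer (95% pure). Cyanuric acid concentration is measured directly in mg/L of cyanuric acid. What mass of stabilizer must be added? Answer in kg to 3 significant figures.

(a) [OCl⁻]/[HOCl] = 10^(pH − pKa) = 10^(7.35 − 7.51) = 10^-0.16 = 0.6918.
(a) Fraction as HOCl = 1 / (1 + 0.6918) = 0.5911.
(a) OCl⁻ = (1 − 0.5911) × 1.66 ppm = 0.6788 ppm.

(b) CYA to add: (18 − 2) = 16 mg/L × 365,000 L = 5840 g cyanuric acid.
(b) At 95% purity: 5840 / 0.95 = 6147 g product.

(a) 0.679 ppm; (b) 6.15 kg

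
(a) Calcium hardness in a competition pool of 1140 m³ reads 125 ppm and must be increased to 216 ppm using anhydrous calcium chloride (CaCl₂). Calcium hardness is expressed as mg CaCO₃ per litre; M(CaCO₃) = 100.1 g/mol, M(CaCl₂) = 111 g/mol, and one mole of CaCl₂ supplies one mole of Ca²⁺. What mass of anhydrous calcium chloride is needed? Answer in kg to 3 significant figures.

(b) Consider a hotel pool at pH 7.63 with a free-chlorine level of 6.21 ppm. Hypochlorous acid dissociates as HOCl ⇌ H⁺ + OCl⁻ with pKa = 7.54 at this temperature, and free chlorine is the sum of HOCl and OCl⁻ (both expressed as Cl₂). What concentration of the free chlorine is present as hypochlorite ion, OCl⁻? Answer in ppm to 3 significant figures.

(a) Volume: 1140 m³ = 1,140,000 L.
(a) Hardness to add: (216 − 125) = 91 mg/L as CaCO₃ × 1,140,000 L = 103,700 g as CaCO₃.
(a) Moles of Ca²⁺ (1 mol Ca²⁺ ≡ 1 mol CaCO₃): 103,700 / 100.1 g/mol = 1036 mol.
(a) Mass of CaCl₂: 1036 × 111 = 115,000 g.

(b) [OCl⁻]/[HOCl] = 10^(pH − pKa) = 10^(7.63 − 7.54) = 10^0.09 = 1.23.
(b) Fraction as HOCl = 1 / (1 + 1.23) = 0.4484.
(b) OCl⁻ = (1 − 0.4484) × 6.21 ppm = 3.426 ppm.

(a) 115 kg; (b) 3.43 ppm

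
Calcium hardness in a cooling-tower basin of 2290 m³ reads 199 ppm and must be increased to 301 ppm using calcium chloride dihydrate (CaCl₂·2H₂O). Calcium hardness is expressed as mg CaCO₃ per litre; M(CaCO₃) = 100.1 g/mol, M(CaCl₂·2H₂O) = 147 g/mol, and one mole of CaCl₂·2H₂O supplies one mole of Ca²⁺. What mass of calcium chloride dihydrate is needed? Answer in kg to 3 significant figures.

343 kg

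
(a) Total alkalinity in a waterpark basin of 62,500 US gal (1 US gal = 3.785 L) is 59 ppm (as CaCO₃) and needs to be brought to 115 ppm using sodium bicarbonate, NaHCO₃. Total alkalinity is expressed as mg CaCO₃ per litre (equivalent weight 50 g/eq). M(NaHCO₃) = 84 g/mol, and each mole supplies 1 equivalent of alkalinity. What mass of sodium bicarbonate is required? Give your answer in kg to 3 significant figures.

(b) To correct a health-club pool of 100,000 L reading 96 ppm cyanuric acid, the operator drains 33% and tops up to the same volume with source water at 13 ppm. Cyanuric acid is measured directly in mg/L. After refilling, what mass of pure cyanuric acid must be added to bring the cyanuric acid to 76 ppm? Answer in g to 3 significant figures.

(a) Volume: 62,500 US gal × 3.785 L/gal = 236,562 L.
(a) Alkalinity to add: (115 − 59) = 56 mg/L as CaCO₃ × 236,562 L = 13,250 g as CaCO₃.
(a) Equivalents: 13,250 g ÷ 50 g/eq = 264.9 eq.
(a) NaHCO₃ supplies 1 eq per mole → 264.9 mol.
(a) Mass: 264.9 mol × 84 g/mol = 22,260 g.

(b) After draining 33% and refilling: 96 × 0.67 + 13 × 0.33 = 68.61 ppm.
(b) Deficit to target: 76 − 68.61 = 7.39 mg/L.
(b) Mass: 7.39 mg/L × 100,000 L = 739 g cyanuric acid.

(a) 22.3 kg; (b) 739 g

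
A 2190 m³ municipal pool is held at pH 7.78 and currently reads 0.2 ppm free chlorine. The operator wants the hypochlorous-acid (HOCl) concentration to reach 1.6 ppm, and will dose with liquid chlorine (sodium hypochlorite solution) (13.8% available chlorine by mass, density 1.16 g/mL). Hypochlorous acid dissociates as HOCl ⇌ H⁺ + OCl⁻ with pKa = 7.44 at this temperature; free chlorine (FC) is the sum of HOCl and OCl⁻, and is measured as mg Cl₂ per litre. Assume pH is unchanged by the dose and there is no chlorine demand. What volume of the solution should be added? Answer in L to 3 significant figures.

67.0 L

Volume: 2190 m³ = 2,190,000 L.
[OCl⁻]/[HOCl] = 10^(pH − pKa) = 10^(7.78 − 7.44) = 2.188; fraction as HOCl = 1/(1 + 2.188) = 0.3137.
Free chlorine required for 1.6 ppm HOCl: 1.6 / 0.3137 = 5.1 ppm.
FC to add: 5.1 − 0.2 = 4.9 mg/L as Cl₂.
Cl₂ equivalent: 4.9 mg/L × 2,190,000 L = 10,730 g.
Product at 13.8% available Cl: 10,730 / 0.138 = 77,770 g.
Volume: 77,770 g ÷ 1.16 g/mL = 67,040 mL.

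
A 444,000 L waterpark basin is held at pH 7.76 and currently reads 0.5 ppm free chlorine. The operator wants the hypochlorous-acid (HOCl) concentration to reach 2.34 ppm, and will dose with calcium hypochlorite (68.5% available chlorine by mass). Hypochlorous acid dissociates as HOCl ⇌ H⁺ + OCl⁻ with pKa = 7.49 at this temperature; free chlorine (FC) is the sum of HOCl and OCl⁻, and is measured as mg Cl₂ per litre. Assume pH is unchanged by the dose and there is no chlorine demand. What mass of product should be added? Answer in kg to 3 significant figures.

4.02 kg

[OCl⁻]/[HOCl] = 10^(pH − pKa) = 10^(7.76 − 7.49) = 1.862; fraction as HOCl = 1/(1 + 1.862) = 0.3494.
Free chlorine required for 2.34 ppm HOCl: 2.34 / 0.3494 = 6.697 ppm.
FC to add: 6.697 − 0.5 = 6.197 mg/L as Cl₂.
Cl₂ equivalent: 6.197 mg/L × 444,000 L = 2752 g.
Product at 68.5% available Cl: 2752 / 0.685 = 4017 g.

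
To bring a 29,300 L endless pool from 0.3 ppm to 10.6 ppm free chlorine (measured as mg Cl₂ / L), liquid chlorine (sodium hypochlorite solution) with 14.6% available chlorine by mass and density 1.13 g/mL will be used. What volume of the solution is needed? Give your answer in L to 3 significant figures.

1.83 L

Chlorine deficit: 10.6 − 0.3 = 10.3 ppm = 10.3 mg/L as Cl₂.
Cl₂ equivalent needed: 10.3 mg/L × 29,300 L = 301,800 mg = 301.8 g.
Product at 14.6% available chlorine: 301.8 / 0.146 = 2067 g.
Volume at density 1.13 g/mL: 2067 g ÷ 1.13 g/mL = 1829 mL.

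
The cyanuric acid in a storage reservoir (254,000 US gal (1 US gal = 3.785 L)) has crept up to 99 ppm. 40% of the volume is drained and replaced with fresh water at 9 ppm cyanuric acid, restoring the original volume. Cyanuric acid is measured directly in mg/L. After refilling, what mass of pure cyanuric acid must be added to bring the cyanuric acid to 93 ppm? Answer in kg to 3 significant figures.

Volume: 254,000 US gal × 3.785 L/gal = 961,390 L.
After draining 40% and refilling: 99 × 0.60 + 9 × 0.40 = 63 ppm.
Deficit to target: 93 − 63 = 30 mg/L.
Mass: 30 mg/L × 961,390 L = 28,840 g cyanuric acid.

28.8 kg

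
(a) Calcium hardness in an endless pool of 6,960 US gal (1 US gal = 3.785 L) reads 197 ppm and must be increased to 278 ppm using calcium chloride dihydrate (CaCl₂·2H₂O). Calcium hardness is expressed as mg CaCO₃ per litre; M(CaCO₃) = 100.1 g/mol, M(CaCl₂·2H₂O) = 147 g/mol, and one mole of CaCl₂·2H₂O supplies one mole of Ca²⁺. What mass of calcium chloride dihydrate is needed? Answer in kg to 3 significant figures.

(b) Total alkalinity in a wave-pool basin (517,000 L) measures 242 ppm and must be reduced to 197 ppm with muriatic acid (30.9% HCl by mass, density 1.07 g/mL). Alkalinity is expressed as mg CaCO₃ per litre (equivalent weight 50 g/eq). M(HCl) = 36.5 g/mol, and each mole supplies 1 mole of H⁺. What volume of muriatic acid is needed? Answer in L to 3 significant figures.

(a) 3.13 kg; (b) 51.4 L

(a) Volume: 6,960 US gal × 3.785 L/gal = 26,344 L.
(a) Hardness to add: (278 − 197) = 81 mg/L as CaCO₃ × 26,344 L = 2134 g as CaCO₃.
(a) Moles of Ca²⁺ (1 mol Ca²⁺ ≡ 1 mol CaCO₃): 2134 / 100.1 g/mol = 21.32 mol.
(a) Mass of CaCl₂·2H₂O: 21.32 × 147 = 3134 g.

(b) Alkalinity to neutralize: (242 − 197) = 45 mg/L as CaCO₃ × 517,000 L = 23,260 g as CaCO₃.
(b) Equivalents of H⁺ required: 23,260 ÷ 50 g/eq = 465.3 eq = 465.3 mol HCl.
(b) Mass of HCl: 465.3 × 36.5 = 16,980 g.
(b) Mass of 30.9% solution: 16,980 / 0.309 = 54,960 g.
(b) Volume: 54,960 g ÷ 1.07 g/mL = 51,370 mL.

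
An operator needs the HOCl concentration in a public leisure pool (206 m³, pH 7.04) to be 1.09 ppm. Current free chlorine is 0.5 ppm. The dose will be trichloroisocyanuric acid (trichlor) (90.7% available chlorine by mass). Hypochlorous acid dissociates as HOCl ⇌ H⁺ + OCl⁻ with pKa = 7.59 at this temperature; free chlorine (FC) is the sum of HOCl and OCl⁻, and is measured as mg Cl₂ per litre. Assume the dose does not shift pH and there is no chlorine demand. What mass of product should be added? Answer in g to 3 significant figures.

Volume: 206 m³ = 206,000 L.
[OCl⁻]/[HOCl] = 10^(pH − pKa) = 10^(7.04 − 7.59) = 0.2818; fraction as HOCl = 1/(1 + 0.2818) = 0.7801.
Free chlorine required for 1.09 ppm HOCl: 1.09 / 0.7801 = 1.397 ppm.
FC to add: 1.397 − 0.5 = 0.8972 mg/L as Cl₂.
Cl₂ equivalent: 0.8972 mg/L × 206,000 L = 184.8 g.
Product at 90.7% available Cl: 184.8 / 0.907 = 203.8 g.

204 g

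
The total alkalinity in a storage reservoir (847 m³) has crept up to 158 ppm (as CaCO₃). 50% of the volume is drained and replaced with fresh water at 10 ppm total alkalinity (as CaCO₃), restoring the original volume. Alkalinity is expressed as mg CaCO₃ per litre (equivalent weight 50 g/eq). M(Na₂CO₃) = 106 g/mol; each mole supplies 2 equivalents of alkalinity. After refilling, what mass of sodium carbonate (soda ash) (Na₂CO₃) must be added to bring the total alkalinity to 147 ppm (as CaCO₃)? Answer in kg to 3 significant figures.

Volume: 847 m³ = 847,000 L.
After draining 50% and refilling: 158 × 0.50 + 10 × 0.50 = 84 ppm.
Deficit to target: 147 − 84 = 63 mg/L.
As CaCO₃: 63 mg/L × 847,000 L = 53,360 g; ÷ 50 g/eq ÷ 2 = 533.6 mol Na₂CO₃.
Mass: 533.6 × 106 = 56,560 g.

56.6 kg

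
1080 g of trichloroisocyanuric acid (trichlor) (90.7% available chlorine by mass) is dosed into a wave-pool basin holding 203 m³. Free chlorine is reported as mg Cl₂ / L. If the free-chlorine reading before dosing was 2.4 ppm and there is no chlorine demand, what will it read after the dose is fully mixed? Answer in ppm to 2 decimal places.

7.23 ppm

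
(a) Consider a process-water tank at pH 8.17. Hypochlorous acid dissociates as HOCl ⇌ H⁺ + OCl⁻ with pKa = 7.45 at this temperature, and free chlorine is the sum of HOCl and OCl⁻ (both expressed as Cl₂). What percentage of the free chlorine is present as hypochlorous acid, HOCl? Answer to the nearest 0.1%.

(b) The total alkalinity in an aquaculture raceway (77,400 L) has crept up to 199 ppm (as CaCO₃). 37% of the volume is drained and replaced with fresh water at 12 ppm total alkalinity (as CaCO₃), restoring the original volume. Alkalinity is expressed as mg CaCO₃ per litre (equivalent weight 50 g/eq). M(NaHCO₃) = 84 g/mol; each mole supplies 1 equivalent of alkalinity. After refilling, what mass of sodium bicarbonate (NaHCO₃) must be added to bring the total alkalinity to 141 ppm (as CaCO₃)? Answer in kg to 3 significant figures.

(a) [OCl⁻]/[HOCl] = 10^(pH − pKa) = 10^(8.17 − 7.45) = 10^0.72 = 5.248.
(a) Fraction as HOCl = 1 / (1 + 5.248) = 0.16.

(b) After draining 37% and refilling: 199 × 0.63 + 12 × 0.37 = 129.81 ppm.
(b) Deficit to target: 141 − 129.81 = 11.19 mg/L.
(b) As CaCO₃: 11.19 mg/L × 77,400 L = 866.1 g; ÷ 50 g/eq ÷ 1 = 17.32 mol NaHCO₃.
(b) Mass: 17.32 × 84 = 1455 g.

(a) 16.0%; (b) 1.46 kg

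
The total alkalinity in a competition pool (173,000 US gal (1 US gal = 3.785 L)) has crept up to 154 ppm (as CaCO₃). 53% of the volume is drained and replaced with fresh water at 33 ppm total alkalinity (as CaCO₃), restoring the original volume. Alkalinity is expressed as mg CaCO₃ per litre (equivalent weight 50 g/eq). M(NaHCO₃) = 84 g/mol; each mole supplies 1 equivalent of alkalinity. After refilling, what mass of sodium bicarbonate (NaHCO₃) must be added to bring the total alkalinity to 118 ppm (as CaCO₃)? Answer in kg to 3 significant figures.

Volume: 173,000 US gal × 3.785 L/gal = 654,805 L.
After draining 53% and refilling: 154 × 0.47 + 33 × 0.53 = 89.87 ppm.
Deficit to target: 118 − 89.87 = 28.13 mg/L.
As CaCO₃: 28.13 mg/L × 654,805 L = 18,420 g; ÷ 50 g/eq ÷ 1 = 368.4 mol NaHCO₃.
Mass: 368.4 × 84 = 30,950 g.

30.9 kg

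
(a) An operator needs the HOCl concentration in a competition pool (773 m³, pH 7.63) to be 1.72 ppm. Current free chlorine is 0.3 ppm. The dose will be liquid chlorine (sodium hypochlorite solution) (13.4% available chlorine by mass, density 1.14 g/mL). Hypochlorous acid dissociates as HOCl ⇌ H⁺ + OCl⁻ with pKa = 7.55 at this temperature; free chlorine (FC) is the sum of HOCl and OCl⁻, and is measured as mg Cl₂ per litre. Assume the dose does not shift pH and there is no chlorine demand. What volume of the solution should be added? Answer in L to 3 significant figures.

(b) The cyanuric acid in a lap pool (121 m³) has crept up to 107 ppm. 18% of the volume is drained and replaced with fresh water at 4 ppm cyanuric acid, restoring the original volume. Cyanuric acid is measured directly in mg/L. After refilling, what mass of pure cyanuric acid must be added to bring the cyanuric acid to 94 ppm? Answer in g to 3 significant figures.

(a) 17.6 L; (b) 670 g

(a) Volume: 773 m³ = 773,000 L.
(a) [OCl⁻]/[HOCl] = 10^(pH − pKa) = 10^(7.63 − 7.55) = 1.202; fraction as HOCl = 1/(1 + 1.202) = 0.4541.
(a) Free chlorine required for 1.72 ppm HOCl: 1.72 / 0.4541 = 3.788 ppm.
(a) FC to add: 3.788 − 0.3 = 3.488 mg/L as Cl₂.
(a) Cl₂ equivalent: 3.488 mg/L × 773,000 L = 2696 g.
(a) Product at 13.4% available Cl: 2696 / 0.134 = 20,120 g.
(a) Volume: 20,120 g ÷ 1.14 g/mL = 17,650 mL.

(b) Volume: 121 m³ = 121,000 L.
(b) After draining 18% and refilling: 107 × 0.82 + 4 × 0.18 = 88.46 ppm.
(b) Deficit to target: 94 − 88.46 = 5.54 mg/L.
(b) Mass: 5.54 mg/L × 121,000 L = 670.3 g cyanuric acid.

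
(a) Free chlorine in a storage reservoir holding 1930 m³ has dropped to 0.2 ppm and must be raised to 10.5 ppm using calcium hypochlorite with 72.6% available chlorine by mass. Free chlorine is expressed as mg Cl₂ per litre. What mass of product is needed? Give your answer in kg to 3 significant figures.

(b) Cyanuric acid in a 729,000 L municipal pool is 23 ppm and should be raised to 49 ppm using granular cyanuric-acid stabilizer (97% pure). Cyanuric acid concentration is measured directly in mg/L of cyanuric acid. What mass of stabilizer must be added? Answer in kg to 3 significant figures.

(a) 27.4 kg; (b) 19.5 kg

(a) Volume: 1930 m³ = 1,930,000 L.
(a) Chlorine deficit: 10.5 − 0.2 = 10.3 ppm = 10.3 mg/L as Cl₂.
(a) Cl₂ equivalent needed: 10.3 mg/L × 1,930,000 L = 19,880,000 mg = 19,880 g.
(a) Product at 72.6% available chlorine: 19,880 / 0.726 = 27,380 g.

(b) CYA to add: (49 − 23) = 26 mg/L × 729,000 L = 18,950 g cyanuric acid.
(b) At 97% purity: 18,950 / 0.97 = 19,540 g product.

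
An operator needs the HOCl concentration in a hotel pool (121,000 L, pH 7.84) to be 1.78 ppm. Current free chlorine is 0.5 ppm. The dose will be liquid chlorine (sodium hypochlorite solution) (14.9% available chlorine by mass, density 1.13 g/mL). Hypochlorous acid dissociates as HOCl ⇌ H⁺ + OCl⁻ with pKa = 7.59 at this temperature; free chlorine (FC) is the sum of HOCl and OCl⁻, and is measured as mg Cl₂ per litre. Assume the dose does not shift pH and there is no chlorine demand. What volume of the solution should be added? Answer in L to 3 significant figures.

3.19 L

[OCl⁻]/[HOCl] = 10^(pH − pKa) = 10^(7.84 − 7.59) = 1.778; fraction as HOCl = 1/(1 + 1.778) = 0.3599.
Free chlorine required for 1.78 ppm HOCl: 1.78 / 0.3599 = 4.945 ppm.
FC to add: 4.945 − 0.5 = 4.445 mg/L as Cl₂.
Cl₂ equivalent: 4.445 mg/L × 121,000 L = 537.9 g.
Product at 14.9% available Cl: 537.9 / 0.149 = 3610 g.
Volume: 3610 g ÷ 1.13 g/mL = 3195 mL.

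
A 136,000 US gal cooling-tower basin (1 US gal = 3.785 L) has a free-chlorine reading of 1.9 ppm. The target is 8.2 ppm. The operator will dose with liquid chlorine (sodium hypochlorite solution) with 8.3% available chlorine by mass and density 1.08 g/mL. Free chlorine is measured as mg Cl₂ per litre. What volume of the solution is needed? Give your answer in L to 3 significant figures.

36.2 L

Volume: 136,000 US gal × 3.785 L/gal = 514,760 L.
Chlorine deficit: 8.2 − 1.9 = 6.3 ppm = 6.3 mg/L as Cl₂.
Cl₂ equivalent needed: 6.3 mg/L × 514,760 L = 3,243,000 mg = 3243 g.
Product at 8.3% available chlorine: 3243 / 0.083 = 39,070 g.
Volume at density 1.08 g/mL: 39,070 g ÷ 1.08 g/mL = 36,180 mL.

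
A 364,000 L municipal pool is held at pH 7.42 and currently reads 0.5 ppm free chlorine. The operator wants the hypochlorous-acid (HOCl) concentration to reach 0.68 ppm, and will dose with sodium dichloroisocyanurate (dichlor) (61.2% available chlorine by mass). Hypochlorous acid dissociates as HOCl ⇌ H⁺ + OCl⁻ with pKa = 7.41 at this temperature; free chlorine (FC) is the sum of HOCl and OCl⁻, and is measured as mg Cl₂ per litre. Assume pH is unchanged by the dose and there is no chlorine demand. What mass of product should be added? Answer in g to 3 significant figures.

[OCl⁻]/[HOCl] = 10^(pH − pKa) = 10^(7.42 − 7.41) = 1.023; fraction as HOCl = 1/(1 + 1.023) = 0.4942.
Free chlorine required for 0.68 ppm HOCl: 0.68 / 0.4942 = 1.376 ppm.
FC to add: 1.376 − 0.5 = 0.8758 mg/L as Cl₂.
Cl₂ equivalent: 0.8758 mg/L × 364,000 L = 318.8 g.
Product at 61.2% available Cl: 318.8 / 0.612 = 520.9 g.

521 g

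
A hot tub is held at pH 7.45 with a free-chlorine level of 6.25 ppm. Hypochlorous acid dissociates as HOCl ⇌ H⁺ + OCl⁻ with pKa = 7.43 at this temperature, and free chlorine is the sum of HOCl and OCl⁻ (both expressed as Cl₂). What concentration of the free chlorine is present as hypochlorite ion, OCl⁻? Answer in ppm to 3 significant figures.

3.20 ppm

[OCl⁻]/[HOCl] = 10^(pH − pKa) = 10^(7.45 − 7.43) = 10^0.02 = 1.047.
Fraction as HOCl = 1 / (1 + 1.047) = 0.4885.
OCl⁻ = (1 − 0.4885) × 6.25 ppm = 3.197 ppm.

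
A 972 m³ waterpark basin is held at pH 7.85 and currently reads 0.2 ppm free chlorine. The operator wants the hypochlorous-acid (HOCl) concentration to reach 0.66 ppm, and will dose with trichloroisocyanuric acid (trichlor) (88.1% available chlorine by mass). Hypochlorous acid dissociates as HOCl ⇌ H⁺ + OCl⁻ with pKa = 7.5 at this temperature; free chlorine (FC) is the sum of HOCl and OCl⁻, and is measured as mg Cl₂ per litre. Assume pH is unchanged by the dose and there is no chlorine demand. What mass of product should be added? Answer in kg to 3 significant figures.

2.14 kg

Volume: 972 m³ = 972,000 L.
[OCl⁻]/[HOCl] = 10^(pH − pKa) = 10^(7.85 − 7.5) = 2.239; fraction as HOCl = 1/(1 + 2.239) = 0.3088.
Free chlorine required for 0.66 ppm HOCl: 0.66 / 0.3088 = 2.138 ppm.
FC to add: 2.138 − 0.2 = 1.938 mg/L as Cl₂.
Cl₂ equivalent: 1.938 mg/L × 972,000 L = 1883 g.
Product at 88.1% available Cl: 1883 / 0.881 = 2138 g.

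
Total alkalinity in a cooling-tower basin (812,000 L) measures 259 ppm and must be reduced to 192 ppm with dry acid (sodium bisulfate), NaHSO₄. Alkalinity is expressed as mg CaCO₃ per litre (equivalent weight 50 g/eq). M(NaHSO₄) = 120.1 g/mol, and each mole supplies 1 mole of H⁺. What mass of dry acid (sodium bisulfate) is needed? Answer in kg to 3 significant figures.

Alkalinity to neutralize: (259 − 192) = 67 mg/L as CaCO₃ × 812,000 L = 54,400 g as CaCO₃.
Equivalents of H⁺ required: 54,400 ÷ 50 g/eq = 1088 eq = 1088 mol NaHSO₄.
Mass of NaHSO₄: 1088 × 120.1 = 130,700 g.

131 kg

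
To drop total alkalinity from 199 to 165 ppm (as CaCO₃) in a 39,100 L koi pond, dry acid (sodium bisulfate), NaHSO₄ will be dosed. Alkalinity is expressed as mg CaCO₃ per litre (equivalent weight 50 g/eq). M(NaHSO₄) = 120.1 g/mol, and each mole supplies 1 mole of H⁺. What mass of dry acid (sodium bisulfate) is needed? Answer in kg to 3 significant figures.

3.19 kg

Alkalinity to neutralize: (199 − 165) = 34 mg/L as CaCO₃ × 39,100 L = 1329 g as CaCO₃.
Equivalents of H⁺ required: 1329 ÷ 50 g/eq = 26.59 eq = 26.59 mol NaHSO₄.
Mass of NaHSO₄: 26.59 × 120.1 = 3193 g.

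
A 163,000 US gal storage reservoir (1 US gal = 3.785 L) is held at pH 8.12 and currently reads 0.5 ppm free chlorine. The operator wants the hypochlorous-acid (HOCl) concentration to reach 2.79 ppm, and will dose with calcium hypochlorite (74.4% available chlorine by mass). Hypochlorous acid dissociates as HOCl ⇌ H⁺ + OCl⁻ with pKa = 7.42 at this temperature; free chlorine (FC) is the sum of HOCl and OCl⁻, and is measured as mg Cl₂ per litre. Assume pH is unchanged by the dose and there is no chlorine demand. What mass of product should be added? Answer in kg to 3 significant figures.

Volume: 163,000 US gal × 3.785 L/gal = 616,955 L.
[OCl⁻]/[HOCl] = 10^(pH − pKa) = 10^(8.12 − 7.42) = 5.012; fraction as HOCl = 1/(1 + 5.012) = 0.1663.
Free chlorine required for 2.79 ppm HOCl: 2.79 / 0.1663 = 16.77 ppm.
FC to add: 16.77 − 0.5 = 16.27 mg/L as Cl₂.
Cl₂ equivalent: 16.27 mg/L × 616,955 L = 10,040 g.
Product at 74.4% available Cl: 10,040 / 0.744 = 13,490 g.

13.5 kg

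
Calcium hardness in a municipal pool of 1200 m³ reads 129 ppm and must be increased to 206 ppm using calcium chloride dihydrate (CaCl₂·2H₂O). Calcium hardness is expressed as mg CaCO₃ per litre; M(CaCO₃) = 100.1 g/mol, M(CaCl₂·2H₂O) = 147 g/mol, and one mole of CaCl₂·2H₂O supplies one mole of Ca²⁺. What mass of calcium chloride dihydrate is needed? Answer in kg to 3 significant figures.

136 kg

Volume: 1200 m³ = 1,200,000 L.
Hardness to add: (206 − 129) = 77 mg/L as CaCO₃ × 1,200,000 L = 92,400 g as CaCO₃.
Moles of Ca²⁺ (1 mol Ca²⁺ ≡ 1 mol CaCO₃): 92,400 / 100.1 g/mol = 923.1 mol.
Mass of CaCl₂·2H₂O: 923.1 × 147 = 135,700 g.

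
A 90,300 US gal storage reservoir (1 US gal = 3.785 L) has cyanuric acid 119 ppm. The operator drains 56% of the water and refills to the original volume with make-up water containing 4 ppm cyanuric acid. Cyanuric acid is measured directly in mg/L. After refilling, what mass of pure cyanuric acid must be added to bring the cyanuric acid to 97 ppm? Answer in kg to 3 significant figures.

14.5 kg

Volume: 90,300 US gal × 3.785 L/gal = 341,786 L.
After draining 56% and refilling: 119 × 0.44 + 4 × 0.56 = 54.6 ppm.
Deficit to target: 97 − 54.6 = 42.4 mg/L.
Mass: 42.4 mg/L × 341,786 L = 14,490 g cyanuric acid.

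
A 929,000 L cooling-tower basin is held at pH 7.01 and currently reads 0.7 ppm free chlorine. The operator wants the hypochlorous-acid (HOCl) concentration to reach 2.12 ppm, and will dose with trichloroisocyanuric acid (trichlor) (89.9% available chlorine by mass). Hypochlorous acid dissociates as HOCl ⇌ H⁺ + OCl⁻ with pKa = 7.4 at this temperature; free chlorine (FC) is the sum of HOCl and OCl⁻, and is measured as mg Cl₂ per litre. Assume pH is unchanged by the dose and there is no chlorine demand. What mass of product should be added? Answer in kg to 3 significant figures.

[OCl⁻]/[HOCl] = 10^(pH − pKa) = 10^(7.01 − 7.4) = 0.4074; fraction as HOCl = 1/(1 + 0.4074) = 0.7105.
Free chlorine required for 2.12 ppm HOCl: 2.12 / 0.7105 = 2.984 ppm.
FC to add: 2.984 − 0.7 = 2.284 mg/L as Cl₂.
Cl₂ equivalent: 2.284 mg/L × 929,000 L = 2122 g.
Product at 89.9% available Cl: 2122 / 0.899 = 2360 g.

2.36 kg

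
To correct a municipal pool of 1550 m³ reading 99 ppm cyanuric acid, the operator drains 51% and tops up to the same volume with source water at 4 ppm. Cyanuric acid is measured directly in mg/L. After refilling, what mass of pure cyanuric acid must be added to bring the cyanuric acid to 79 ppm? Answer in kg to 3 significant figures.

Volume: 1550 m³ = 1,550,000 L.
After draining 51% and refilling: 99 × 0.49 + 4 × 0.51 = 50.55 ppm.
Deficit to target: 79 − 50.55 = 28.45 mg/L.
Mass: 28.45 mg/L × 1,550,000 L = 44,100 g cyanuric acid.

44.1 kg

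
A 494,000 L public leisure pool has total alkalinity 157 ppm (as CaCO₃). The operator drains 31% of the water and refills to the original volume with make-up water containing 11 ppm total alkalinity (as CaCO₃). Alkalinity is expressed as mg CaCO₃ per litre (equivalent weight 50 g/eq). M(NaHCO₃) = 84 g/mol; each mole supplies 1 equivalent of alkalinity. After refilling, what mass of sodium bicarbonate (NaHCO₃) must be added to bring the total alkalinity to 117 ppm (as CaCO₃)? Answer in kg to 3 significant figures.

After draining 31% and refilling: 157 × 0.69 + 11 × 0.31 = 111.74 ppm.
Deficit to target: 117 − 111.74 = 5.26 mg/L.
As CaCO₃: 5.26 mg/L × 494,000 L = 2598 g; ÷ 50 g/eq ÷ 1 = 51.97 mol NaHCO₃.
Mass: 51.97 × 84 = 4365 g.

4.37 kg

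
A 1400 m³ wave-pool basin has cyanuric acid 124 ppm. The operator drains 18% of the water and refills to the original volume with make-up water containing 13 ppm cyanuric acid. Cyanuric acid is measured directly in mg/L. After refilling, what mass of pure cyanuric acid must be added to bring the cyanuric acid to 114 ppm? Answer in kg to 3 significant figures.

Volume: 1400 m³ = 1,400,000 L.
After draining 18% and refilling: 124 × 0.82 + 13 × 0.18 = 104.02 ppm.
Deficit to target: 114 − 104.02 = 9.98 mg/L.
Mass: 9.98 mg/L × 1,400,000 L = 13,970 g cyanuric acid.

14.0 kg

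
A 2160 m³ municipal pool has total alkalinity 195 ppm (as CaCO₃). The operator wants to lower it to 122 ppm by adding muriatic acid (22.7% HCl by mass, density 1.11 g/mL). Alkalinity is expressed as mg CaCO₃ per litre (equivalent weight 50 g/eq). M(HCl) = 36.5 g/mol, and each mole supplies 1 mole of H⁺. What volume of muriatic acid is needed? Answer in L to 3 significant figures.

Volume: 2160 m³ = 2,160,000 L.
Alkalinity to neutralize: (195 − 122) = 73 mg/L as CaCO₃ × 2,160,000 L = 157,700 g as CaCO₃.
Equivalents of H⁺ required: 157,700 ÷ 50 g/eq = 3154 eq = 3154 mol HCl.
Mass of HCl: 3154 × 36.5 = 115,100 g.
Mass of 22.7% solution: 115,100 / 0.227 = 507,100 g.
Volume: 507,100 g ÷ 1.11 g/mL = 456,800 mL.

457 L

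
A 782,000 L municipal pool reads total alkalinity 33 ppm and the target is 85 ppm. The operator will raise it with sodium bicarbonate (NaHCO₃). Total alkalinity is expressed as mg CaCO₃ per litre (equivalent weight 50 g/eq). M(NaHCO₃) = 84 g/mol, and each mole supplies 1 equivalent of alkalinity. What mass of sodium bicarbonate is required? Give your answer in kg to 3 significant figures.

68.3 kg

Alkalinity to add: (85 − 33) = 52 mg/L as CaCO₃ × 782,000 L = 40,660 g as CaCO₃.
Equivalents: 40,660 g ÷ 50 g/eq = 813.3 eq.
NaHCO₃ supplies 1 eq per mole → 813.3 mol.
Mass: 813.3 mol × 84 g/mol = 68,320 g.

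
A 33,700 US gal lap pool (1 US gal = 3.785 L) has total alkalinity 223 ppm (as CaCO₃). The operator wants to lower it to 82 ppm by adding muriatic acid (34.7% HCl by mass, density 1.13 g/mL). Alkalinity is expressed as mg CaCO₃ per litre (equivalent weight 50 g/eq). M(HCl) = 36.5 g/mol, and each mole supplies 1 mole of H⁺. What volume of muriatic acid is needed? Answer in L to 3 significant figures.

Volume: 33,700 US gal × 3.785 L/gal = 127,554 L.
Alkalinity to neutralize: (223 − 82) = 141 mg/L as CaCO₃ × 127,554 L = 17,990 g as CaCO₃.
Equivalents of H⁺ required: 17,990 ÷ 50 g/eq = 359.7 eq = 359.7 mol HCl.
Mass of HCl: 359.7 × 36.5 = 13,130 g.
Mass of 34.7% solution: 13,130 / 0.347 = 37,840 g.
Volume: 37,840 g ÷ 1.13 g/mL = 33,480 mL.

33.5 L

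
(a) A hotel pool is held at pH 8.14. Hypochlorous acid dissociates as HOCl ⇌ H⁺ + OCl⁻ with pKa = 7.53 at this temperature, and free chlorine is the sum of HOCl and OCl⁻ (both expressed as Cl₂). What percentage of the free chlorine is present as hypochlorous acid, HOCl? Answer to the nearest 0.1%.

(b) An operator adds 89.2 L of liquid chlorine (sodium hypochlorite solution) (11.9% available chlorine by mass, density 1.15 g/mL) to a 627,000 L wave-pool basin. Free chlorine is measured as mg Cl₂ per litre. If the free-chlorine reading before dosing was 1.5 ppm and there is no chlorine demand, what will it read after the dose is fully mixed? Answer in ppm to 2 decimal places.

(a) 19.7%; (b) 20.97 ppm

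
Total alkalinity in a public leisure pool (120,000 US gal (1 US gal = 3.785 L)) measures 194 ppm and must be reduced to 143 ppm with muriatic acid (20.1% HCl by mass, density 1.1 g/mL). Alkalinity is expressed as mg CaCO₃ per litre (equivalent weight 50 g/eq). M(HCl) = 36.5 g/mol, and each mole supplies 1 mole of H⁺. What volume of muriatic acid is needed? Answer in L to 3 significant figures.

Volume: 120,000 US gal × 3.785 L/gal = 454,200 L.
Alkalinity to neutralize: (194 − 143) = 51 mg/L as CaCO₃ × 454,200 L = 23,160 g as CaCO₃.
Equivalents of H⁺ required: 23,160 ÷ 50 g/eq = 463.3 eq = 463.3 mol HCl.
Mass of HCl: 463.3 × 36.5 = 16,910 g.
Mass of 20.1% solution: 16,910 / 0.201 = 84,130 g.
Volume: 84,130 g ÷ 1.1 g/mL = 76,480 mL.

76.5 L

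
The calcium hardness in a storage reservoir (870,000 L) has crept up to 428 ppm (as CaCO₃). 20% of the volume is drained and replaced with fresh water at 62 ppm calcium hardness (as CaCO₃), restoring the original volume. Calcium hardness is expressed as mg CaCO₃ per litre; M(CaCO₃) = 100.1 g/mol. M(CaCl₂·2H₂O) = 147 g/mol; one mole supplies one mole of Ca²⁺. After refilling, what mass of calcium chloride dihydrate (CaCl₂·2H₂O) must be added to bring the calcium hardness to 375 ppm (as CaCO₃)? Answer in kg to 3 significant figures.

25.8 kg

After draining 20% and refilling: 428 × 0.80 + 62 × 0.20 = 354.8 ppm.
Deficit to target: 375 − 354.8 = 20.2 mg/L.
As CaCO₃: 20.2 mg/L × 870,000 L = 17,570 g; ÷ 100.1 = 175.6 mol Ca²⁺.
Mass: 175.6 × 147 = 25,810 g.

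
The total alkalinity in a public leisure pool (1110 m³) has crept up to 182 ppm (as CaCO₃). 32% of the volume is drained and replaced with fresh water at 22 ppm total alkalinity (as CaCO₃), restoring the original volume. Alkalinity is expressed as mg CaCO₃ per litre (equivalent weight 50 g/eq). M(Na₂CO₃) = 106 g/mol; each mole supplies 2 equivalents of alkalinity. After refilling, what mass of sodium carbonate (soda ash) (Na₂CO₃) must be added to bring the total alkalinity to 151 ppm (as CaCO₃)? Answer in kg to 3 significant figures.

23.8 kg

Volume: 1110 m³ = 1,110,000 L.
After draining 32% and refilling: 182 × 0.68 + 22 × 0.32 = 130.8 ppm.
Deficit to target: 151 − 130.8 = 20.2 mg/L.
As CaCO₃: 20.2 mg/L × 1,110,000 L = 22,420 g; ÷ 50 g/eq ÷ 2 = 224.2 mol Na₂CO₃.
Mass: 224.2 × 106 = 23,770 g.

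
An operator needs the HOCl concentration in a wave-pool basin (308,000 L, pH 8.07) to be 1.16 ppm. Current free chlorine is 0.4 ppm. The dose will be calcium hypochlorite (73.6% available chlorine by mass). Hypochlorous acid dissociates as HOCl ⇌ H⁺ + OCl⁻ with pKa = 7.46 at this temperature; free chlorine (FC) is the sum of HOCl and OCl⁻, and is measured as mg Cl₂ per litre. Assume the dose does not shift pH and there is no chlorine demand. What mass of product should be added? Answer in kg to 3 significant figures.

2.30 kg

[OCl⁻]/[HOCl] = 10^(pH − pKa) = 10^(8.07 − 7.46) = 4.074; fraction as HOCl = 1/(1 + 4.074) = 0.1971.
Free chlorine required for 1.16 ppm HOCl: 1.16 / 0.1971 = 5.886 ppm.
FC to add: 5.886 − 0.4 = 5.486 mg/L as Cl₂.
Cl₂ equivalent: 5.486 mg/L × 308,000 L = 1690 g.
Product at 73.6% available Cl: 1690 / 0.736 = 2296 g.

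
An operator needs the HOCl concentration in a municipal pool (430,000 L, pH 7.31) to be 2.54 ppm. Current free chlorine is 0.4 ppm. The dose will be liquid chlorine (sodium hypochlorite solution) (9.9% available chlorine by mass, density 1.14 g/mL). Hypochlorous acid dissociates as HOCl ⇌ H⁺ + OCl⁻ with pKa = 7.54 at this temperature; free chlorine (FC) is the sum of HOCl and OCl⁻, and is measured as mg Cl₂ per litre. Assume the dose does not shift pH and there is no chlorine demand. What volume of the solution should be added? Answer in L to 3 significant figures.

13.9 L

[OCl⁻]/[HOCl] = 10^(pH − pKa) = 10^(7.31 − 7.54) = 0.5888; fraction as HOCl = 1/(1 + 0.5888) = 0.6294.
Free chlorine required for 2.54 ppm HOCl: 2.54 / 0.6294 = 4.036 ppm.
FC to add: 4.036 − 0.4 = 3.636 mg/L as Cl₂.
Cl₂ equivalent: 3.636 mg/L × 430,000 L = 1563 g.
Product at 9.9% available Cl: 1563 / 0.099 = 15,790 g.
Volume: 15,790 g ÷ 1.14 g/mL = 13,850 mL.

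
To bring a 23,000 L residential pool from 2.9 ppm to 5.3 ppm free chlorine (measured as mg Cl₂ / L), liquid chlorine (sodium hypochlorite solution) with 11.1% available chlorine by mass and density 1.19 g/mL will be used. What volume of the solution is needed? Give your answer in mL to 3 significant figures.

Chlorine deficit: 5.3 − 2.9 = 2.4 ppm = 2.4 mg/L as Cl₂.
Cl₂ equivalent needed: 2.4 mg/L × 23,000 L = 55,200 mg = 55.2 g.
Product at 11.1% available chlorine: 55.2 / 0.111 = 497.3 g.
Volume at density 1.19 g/mL: 497.3 g ÷ 1.19 g/mL = 417.9 mL.

418 mL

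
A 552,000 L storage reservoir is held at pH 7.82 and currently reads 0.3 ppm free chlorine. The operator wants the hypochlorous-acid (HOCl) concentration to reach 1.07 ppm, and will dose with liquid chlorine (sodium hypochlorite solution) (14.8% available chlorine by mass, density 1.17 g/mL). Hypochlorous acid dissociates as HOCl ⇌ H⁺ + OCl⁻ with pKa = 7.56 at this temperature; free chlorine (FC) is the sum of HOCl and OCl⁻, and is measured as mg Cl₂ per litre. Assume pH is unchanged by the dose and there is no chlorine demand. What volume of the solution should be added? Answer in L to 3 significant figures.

[OCl⁻]/[HOCl] = 10^(pH − pKa) = 10^(7.82 − 7.56) = 1.82; fraction as HOCl = 1/(1 + 1.82) = 0.3546.
Free chlorine required for 1.07 ppm HOCl: 1.07 / 0.3546 = 3.017 ppm.
FC to add: 3.017 − 0.3 = 2.717 mg/L as Cl₂.
Cl₂ equivalent: 2.717 mg/L × 552,000 L = 1500 g.
Product at 14.8% available Cl: 1500 / 0.148 = 10,130 g.
Volume: 10,130 g ÷ 1.17 g/mL = 8662 mL.

8.66 L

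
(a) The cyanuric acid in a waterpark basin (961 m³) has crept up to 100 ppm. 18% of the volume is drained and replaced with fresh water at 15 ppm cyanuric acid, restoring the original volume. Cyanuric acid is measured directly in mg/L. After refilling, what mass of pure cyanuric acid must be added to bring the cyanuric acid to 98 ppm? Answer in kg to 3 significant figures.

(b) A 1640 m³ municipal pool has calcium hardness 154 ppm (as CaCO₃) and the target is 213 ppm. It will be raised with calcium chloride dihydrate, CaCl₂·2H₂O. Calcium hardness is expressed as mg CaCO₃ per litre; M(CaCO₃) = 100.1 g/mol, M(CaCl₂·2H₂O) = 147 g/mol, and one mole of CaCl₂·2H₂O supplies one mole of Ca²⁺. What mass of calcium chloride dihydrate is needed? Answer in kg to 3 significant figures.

(a) Volume: 961 m³ = 961,000 L.
(a) After draining 18% and refilling: 100 × 0.82 + 15 × 0.18 = 84.7 ppm.
(a) Deficit to target: 98 − 84.7 = 13.3 mg/L.
(a) Mass: 13.3 mg/L × 961,000 L = 12,780 g cyanuric acid.

(b) Volume: 1640 m³ = 1,640,000 L.
(b) Hardness to add: (213 − 154) = 59 mg/L as CaCO₃ × 1,640,000 L = 96,760 g as CaCO₃.
(b) Moles of Ca²⁺ (1 mol Ca²⁺ ≡ 1 mol CaCO₃): 96,760 / 100.1 g/mol = 966.6 mol.
(b) Mass of CaCl₂·2H₂O: 966.6 × 147 = 142,100 g.

(a) 12.8 kg; (b) 142 kg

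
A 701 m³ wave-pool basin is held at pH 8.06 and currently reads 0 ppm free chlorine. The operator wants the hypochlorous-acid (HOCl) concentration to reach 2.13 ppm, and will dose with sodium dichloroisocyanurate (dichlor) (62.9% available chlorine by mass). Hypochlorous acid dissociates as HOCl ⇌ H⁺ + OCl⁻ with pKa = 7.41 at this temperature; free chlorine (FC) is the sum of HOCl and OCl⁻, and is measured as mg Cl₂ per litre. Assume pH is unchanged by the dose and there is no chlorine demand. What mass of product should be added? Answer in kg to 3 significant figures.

13.0 kg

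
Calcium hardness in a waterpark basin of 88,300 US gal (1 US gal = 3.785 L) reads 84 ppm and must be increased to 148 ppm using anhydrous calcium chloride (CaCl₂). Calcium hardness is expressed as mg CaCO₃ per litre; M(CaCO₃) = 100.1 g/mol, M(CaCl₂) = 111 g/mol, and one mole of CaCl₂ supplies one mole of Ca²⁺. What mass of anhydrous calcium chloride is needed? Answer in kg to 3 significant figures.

23.7 kg

Volume: 88,300 US gal × 3.785 L/gal = 334,216 L.
Hardness to add: (148 − 84) = 64 mg/L as CaCO₃ × 334,216 L = 21,390 g as CaCO₃.
Moles of Ca²⁺ (1 mol Ca²⁺ ≡ 1 mol CaCO₃): 21,390 / 100.1 g/mol = 213.7 mol.
Mass of CaCl₂: 213.7 × 111 = 23,720 g.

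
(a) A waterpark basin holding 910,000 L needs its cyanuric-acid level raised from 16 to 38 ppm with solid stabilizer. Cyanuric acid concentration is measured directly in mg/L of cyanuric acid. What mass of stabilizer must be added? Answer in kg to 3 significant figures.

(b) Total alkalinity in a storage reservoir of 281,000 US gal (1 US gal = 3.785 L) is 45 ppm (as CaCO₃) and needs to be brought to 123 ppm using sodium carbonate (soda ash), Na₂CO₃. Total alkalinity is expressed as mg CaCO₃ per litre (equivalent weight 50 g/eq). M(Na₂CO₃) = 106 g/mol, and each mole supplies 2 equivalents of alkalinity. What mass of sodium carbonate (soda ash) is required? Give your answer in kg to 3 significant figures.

(a) CYA to add: (38 − 16) = 22 mg/L × 910,000 L = 20,020 g cyanuric acid.

(b) Volume: 281,000 US gal × 3.785 L/gal = 1,063,585 L.
(b) Alkalinity to add: (123 − 45) = 78 mg/L as CaCO₃ × 1,063,585 L = 82,960 g as CaCO₃.
(b) Equivalents: 82,960 g ÷ 50 g/eq = 1659 eq.
(b) Each mole of Na₂CO₃ supplies 2 eq, so 1659 / 2 = 829.6 mol.
(b) Mass: 829.6 mol × 106 g/mol = 87,940 g.

(a) 20.0 kg; (b) 87.9 kg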